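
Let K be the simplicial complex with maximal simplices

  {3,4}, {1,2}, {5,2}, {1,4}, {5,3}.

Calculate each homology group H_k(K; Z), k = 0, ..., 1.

Order the vertices as 1 < 2 < 3 < 4 < 5. Listing each simplex with vertices in this order, K has dimension 1 with simplices:

  0-simplices (5): [1], [2], [3], [4], [5]
  1-simplices (5): [1,2], [1,4], [2,5], [3,4], [3,5]

giving chain groups C_0 ≅ Z^5, C_1 ≅ Z^5.

The boundary map ∂_1: C_1 → C_0 maps an edge to its endpoints' difference, ∂[p,q] = q − p. For instance
  ∂[3,5] = [5] − [3].
This gives a 5×5 integer matrix of rank 4; reducing to Smith normal form yields diagonal entries (1,1,1,1).

Reading off H_k = ker ∂_k / im ∂_{k+1}:

  H_0: rank C_0 − rank ∂_1 = 5 − 4 = 1, and the invariant factors of ∂_1 are all 1, so H_0 ≅ Z.
  H_1: rank ker ∂_1 − rank ∂_2 = (5 − 4) − 0 = 1, and there is no ∂_2, so H_1 ≅ Z.

As a check, the Euler characteristic is 5 − 5 = 0, which agrees with 1 − 1 = 0.
(K is a triangulation of the circle S^1.)

H_0 = Z,  H_1 = Z.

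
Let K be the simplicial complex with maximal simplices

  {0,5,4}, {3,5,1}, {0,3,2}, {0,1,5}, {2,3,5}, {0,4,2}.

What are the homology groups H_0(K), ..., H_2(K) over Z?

K has 6 vertices, 12 edges, 6 triangles.
rank ∂_0 = 0, rank ∂_1 = 5 ⇒ b_0 = 6 − 0 − 5 = 1; all invariant factors of ∂_1 are 1 so no torsion. So H_0 = Z.
rank ∂_1 = 5, rank ∂_2 = 6 ⇒ b_1 = 12 − 5 − 6 = 1; all invariant factors of ∂_2 are 1 so no torsion. So H_1 = Z.
rank ∂_2 = 6, rank ∂_3 = 0 ⇒ b_2 = 6 − 6 − 0 = 0. So H_2 = 0.

H_0 ≅ Z,  H_1 ≅ Z,  H_2 = 0.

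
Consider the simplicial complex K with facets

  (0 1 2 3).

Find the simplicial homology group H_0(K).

H_0 ≅ Z.

Order the vertices as 0 < 1 < 2 < 3. Listing each simplex with vertices in this order, K has dimension 3 with simplices:

  0-simplices (4): [0], [1], [2], [3]
  1-simplices (6): [0,1], [0,2], [0,3], [1,2], [1,3], [2,3]
  2-simplices (4): [0,1,2], [0,1,3], [0,2,3], [1,2,3]
  3-simplices (1): [0,1,2,3]

so the chain groups are C_0 ≅ Z^4, C_1 ≅ Z^6, C_2 ≅ Z^4, C_3 ≅ Z^1.

Boundary ∂_1: C_1 → C_0 maps an edge to its endpoints' difference, ∂[p,q] = q − p.
The 4×6 boundary matrix has rank 3 and Smith normal form diag(1,1,1).

The boundary map ∂_2: C_2 → C_1 sends each 2-simplex [p,q,r] to [q,r] − [p,r] + [p,q]. For instance
  ∂[1,2,3] = [2,3] − [1,3] + [1,2],
  ∂[0,1,2] = [1,2] − [0,2] + [0,1].
As a 6×4 matrix over Z this has rank 3, with invariant factors (1,1,1).

Boundary ∂_3: C_3 → C_2 sends each 3-simplex σ to the alternating sum Σ_i (−1)^i (σ with its i-th vertex removed). For instance
  ∂[0,1,2,3] = [1,2,3] − [0,2,3] + [0,1,3] − [0,1,2].
As a 4×1 matrix over Z this has rank 1, with invariant factors (1).

Reading off H_k = ker ∂_k / im ∂_{k+1}:

  H_0: rank C_0 − rank ∂_1 = 4 − 3 = 1, and the invariant factors of ∂_1 are all 1, so H_0 ≅ Z.

(K is a triangulation of the 3-simplex.)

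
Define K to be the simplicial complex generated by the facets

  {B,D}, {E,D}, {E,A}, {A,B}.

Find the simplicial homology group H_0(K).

Take the total order A < B < D < E on the vertex set. Then K (dimension 1) consists of the simplices:

  0-simplices (4): A, B, D, E
  1-simplices (4): AB, AE, BD, DE

giving chain groups C_0 ≅ Z^4, C_1 ≅ Z^4.

Boundary ∂_1: C_1 → C_0 is given by ∂[p,q] = [q] − [p]. For instance
  ∂DE = E − D.
The 4×4 boundary matrix has rank 3 and Smith normal form diag(1,1,1).

Reading off H_k = ker ∂_k / im ∂_{k+1}:

  H_0: rank C_0 − rank ∂_1 = 4 − 3 = 1, and the invariant factors of ∂_1 are all 1, so H_0 = Z.

H_0 = Z.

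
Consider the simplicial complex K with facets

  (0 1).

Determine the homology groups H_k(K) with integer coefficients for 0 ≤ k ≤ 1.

H_0 = Z,  H_1 = 0.

Order the vertices as 0 < 1. Listing each simplex with vertices in this order, K has dimension 1 with simplices:

  0-simplices (2): [0], [1]
  1-simplices (1): [0,1]

giving chain groups C_0 ≅ Z^2, C_1 ≅ Z^1.

Boundary ∂_1: C_1 → C_0 is given by ∂[p,q] = [q] − [p].
This gives a 2×1 integer matrix of rank 1; reducing to Smith normal form yields diagonal entries (1).

From H_k ≅ ker(∂_k) / im(∂_{k+1}) we obtain:

  H_0: rank C_0 − rank ∂_1 = 2 − 1 = 1, and the invariant factors of ∂_1 are all 1, so H_0 = Z.
  H_1: rank ker ∂_1 − rank ∂_2 = (1 − 1) − 0 = 0, and there is no ∂_2, so H_1 = 0.

As a check, the Euler characteristic is 2 − 1 = 1, which agrees with 1 − 0 = 1.
(K is a triangulation of the 1-simplex.)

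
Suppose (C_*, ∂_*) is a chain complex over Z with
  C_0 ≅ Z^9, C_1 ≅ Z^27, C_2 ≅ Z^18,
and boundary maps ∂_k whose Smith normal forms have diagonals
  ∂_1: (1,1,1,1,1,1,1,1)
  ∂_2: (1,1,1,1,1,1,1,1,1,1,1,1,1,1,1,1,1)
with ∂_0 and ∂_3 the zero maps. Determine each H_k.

H_0: b_0 = 9 − 0 − 8 = 1; torsion from ∂_1 factors > 1: none. So H_0 ≅ Z.
H_1: b_1 = 27 − 8 − 17 = 2; torsion from ∂_2 factors > 1: none. So H_1 ≅ Z^2.
H_2: b_2 = 18 − 17 − 0 = 1; torsion from ∂_3 factors > 1: none. So H_2 ≅ Z.

H_0 ≅ Z,  H_1 ≅ Z^2,  H_2 ≅ Z.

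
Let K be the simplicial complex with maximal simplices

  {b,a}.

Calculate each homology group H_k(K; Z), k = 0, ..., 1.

H_0 = Z,  H_1 = 0.

We work with the vertex ordering a < b. The simplices of K, each written with vertices in increasing order, are:

  0-simplices (2): a, b
  1-simplices (1): ab

so the chain groups are C_0 ≅ Z^2, C_1 ≅ Z^1.

∂_1: C_1 → C_0 sends each edge [p,q] (with p < q) to q − p.
This gives a 2×1 integer matrix of rank 1; reducing to Smith normal form yields diagonal entries (1).

Computing H_k = (kernel of ∂_k) / (image of ∂_{k+1}):

  H_0: rank C_0 − rank ∂_1 = 2 − 1 = 1, and the invariant factors of ∂_1 are all 1, so H_0 ≅ Z.
  H_1: rank ker ∂_1 − rank ∂_2 = (1 − 1) − 0 = 0, and there is no ∂_2, so H_1 ≅ 0.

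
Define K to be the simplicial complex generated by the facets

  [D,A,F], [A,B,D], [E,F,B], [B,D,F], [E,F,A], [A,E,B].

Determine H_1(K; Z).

H_1 = 0.

Take the total order A < B < D < E < F on the vertex set. Then K (dimension 2) consists of the simplices:

  0-simplices (5): A, B, D, E, F
  1-simplices (9): AB, AD, AE, AF, BD, BE, BF, DF, EF
  2-simplices (6): ABD, ABE, ADF, AEF, BDF, BEF

so the chain groups are C_0 ≅ Z^5, C_1 ≅ Z^9, C_2 ≅ Z^6.

Boundary ∂_1: C_1 → C_0 sends each edge [p,q] (with p < q) to q − p. For instance
  ∂BD = D − B.
This gives a 5×9 integer matrix of rank 4; reducing to Smith normal form yields diagonal entries (1,1,1,1).

∂_2: C_2 → C_1 acts by ∂[p,q,r] = [q,r] − [p,r] + [p,q]. For instance
  ∂ABE = BE − AE + AB,
  ∂BEF = EF − BF + BE.
As a 9×6 matrix over Z this has rank 5, with invariant factors (1,1,1,1,1).

Now H_k = ker ∂_k / im ∂_{k+1}, so:

  H_1: rank ker ∂_1 − rank ∂_2 = (9 − 4) − 5 = 0, and the invariant factors of ∂_2 are all 1, so H_1 = 0.

(K is a triangulation of the 2-sphere S^2.)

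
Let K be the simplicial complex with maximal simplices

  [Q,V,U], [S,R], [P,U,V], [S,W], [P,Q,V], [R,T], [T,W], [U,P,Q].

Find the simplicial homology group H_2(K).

Fix the vertex order P < Q < R < S < T < U < V < W and write every simplex with vertices in increasing order. Then dim K = 2 and the simplices of K are:

  0-simplices (8): P, Q, R, S, T, U, V, W
  1-simplices (10): PQ, PU, PV, QU, QV, RS, RT, SW, TW, UV
  2-simplices (4): PQU, PQV, PUV, QUV

Hence C_0 ≅ Z^8, C_1 ≅ Z^10, C_2 ≅ Z^4.

Boundary ∂_1: C_1 → C_0 sends each edge [p,q] (with p < q) to q − p. For instance
  ∂QU = U − Q.
This gives a 8×10 integer matrix of rank 6; reducing to Smith normal form yields diagonal entries (1,1,1,1,1,1).

Boundary ∂_2: C_2 → C_1 maps a triangle to the signed sum of its edges. For instance
  ∂PUV = UV − PV + PU,
  ∂PQV = QV − PV + PQ.
The 10×4 boundary matrix has rank 3 and Smith normal form diag(1,1,1).

Reading off H_k = ker ∂_k / im ∂_{k+1}:

  H_2: rank ker ∂_2 − rank ∂_3 = (4 − 3) − 0 = 1, and there is no ∂_3, so H_2 ≅ Z.

(K is a triangulation of the disjoint union of the circle S^1 and the 2-sphere S^2.)

H_2 = Z.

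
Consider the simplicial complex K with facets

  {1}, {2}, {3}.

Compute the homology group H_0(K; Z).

H_0 ≅ Z^3.

Order the vertices as 1 < 2 < 3. Listing each simplex with vertices in this order, K has dimension 0 with simplices:

  0-simplices (3): [1], [2], [3]

Hence C_0 ≅ Z^3.

Now H_k = ker ∂_k / im ∂_{k+1}, so:

  H_0: rank C_0 − rank ∂_1 = 3 − 0 = 3, and there is no ∂_1, so H_0 = Z^3.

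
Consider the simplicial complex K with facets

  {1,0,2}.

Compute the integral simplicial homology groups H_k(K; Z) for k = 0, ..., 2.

H_0 = Z,  H_1 = 0,  H_2 = 0.

Order the vertices as 0 < 1 < 2. Listing each simplex with vertices in this order, K has dimension 2 with simplices:

  0-simplices (3): [0], [1], [2]
  1-simplices (3): [0,1], [0,2], [1,2]
  2-simplices (1): [0,1,2]

so the chain groups are C_0 ≅ Z^3, C_1 ≅ Z^3, C_2 ≅ Z^1.

The boundary map ∂_1: C_1 → C_0 sends each edge [p,q] (with p < q) to q − p. For instance
  ∂[0,2] = [2] − [0].
As a 3×3 matrix over Z this has rank 2, with invariant factors (1,1).

∂_2: C_2 → C_1 sends each 2-simplex [p,q,r] to [q,r] − [p,r] + [p,q]. For instance
  ∂[0,1,2] = [1,2] − [0,2] + [0,1].
The 3×1 boundary matrix has rank 1 and Smith normal form diag(1).

Reading off H_k = ker ∂_k / im ∂_{k+1}:

  H_0: rank C_0 − rank ∂_1 = 3 − 2 = 1, and the invariant factors of ∂_1 are all 1, so H_0 ≅ Z.
  H_1: rank ker ∂_1 − rank ∂_2 = (3 − 2) − 1 = 0, and the invariant factors of ∂_2 are all 1, so H_1 ≅ 0.
  H_2: rank ker ∂_2 − rank ∂_3 = (1 − 1) − 0 = 0, and there is no ∂_3, so H_2 ≅ 0.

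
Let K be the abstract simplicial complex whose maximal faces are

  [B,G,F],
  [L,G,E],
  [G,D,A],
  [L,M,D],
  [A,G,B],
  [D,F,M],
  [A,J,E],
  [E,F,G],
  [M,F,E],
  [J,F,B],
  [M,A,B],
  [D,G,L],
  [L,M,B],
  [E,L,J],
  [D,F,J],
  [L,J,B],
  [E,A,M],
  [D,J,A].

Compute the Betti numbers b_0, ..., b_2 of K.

Take the total order A < B < D < E < F < G < J < L < M on the vertex set. Then K (dimension 2) consists of the simplices:

  0-simplices (9): A, B, D, E, F, G, J, L, M
  1-simplices (27): AB, AD, AE, AG, AJ, AM, BF, BG, BJ, BL, BM, DF, DG, DJ, DL, DM, EF, EG, EJ, EL, EM, FG, FJ, FM, GL, JL, LM
  2-simplices (18): ABG, ABM, ADG, ADJ, AEJ, AEM, BFG, BFJ, BJL, BLM, DFJ, DFM, DGL, DLM, EFG, EFM, EGL, EJL

so the chain groups are C_0 ≅ Z^9, C_1 ≅ Z^27, C_2 ≅ Z^18.

∂_1: C_1 → C_0 maps an edge to its endpoints' difference, ∂[p,q] = q − p. For instance
  ∂EL = L − E.
The resulting 9×27 matrix has rank 8, and its Smith normal form has invariant factors (1,1,1,1,1,1,1,1).

Boundary ∂_2: C_2 → C_1 sends each 2-simplex [p,q,r] to [q,r] − [p,r] + [p,q]. For instance
  ∂ABM = BM − AM + AB,
  ∂EJL = JL − EL + EJ.
This gives a 27×18 integer matrix of rank 17; reducing to Smith normal form yields diagonal entries (1,1,1,1,1,1,1,1,1,1,1,1,1,1,1,1,1).

Computing H_k = (kernel of ∂_k) / (image of ∂_{k+1}):

  H_0: rank C_0 − rank ∂_1 = 9 − 8 = 1, and the invariant factors of ∂_1 are all 1, so H_0 = Z.
  H_1: rank ker ∂_1 − rank ∂_2 = (27 − 8) − 17 = 2, and the invariant factors of ∂_2 are all 1, so H_1 = Z^2.
  H_2: rank ker ∂_2 − rank ∂_3 = (18 − 17) − 0 = 1, and there is no ∂_3, so H_2 = Z.

Hence the Betti numbers are b_0 = 1, b_1 = 2, b_2 = 1.

b_0 = 1, b_1 = 2, b_2 = 1.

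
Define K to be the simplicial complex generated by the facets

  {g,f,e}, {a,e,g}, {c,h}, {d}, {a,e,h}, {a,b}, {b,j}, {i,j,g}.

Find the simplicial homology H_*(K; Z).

H_0 ≅ Z^2,  H_1 ≅ Z,  H_2 = 0.

Fix the vertex order a < b < c < d < e < f < g < h < i < j and write every simplex with vertices in increasing order. Then dim K = 2 and the simplices of K are:

  0-simplices (10): a, b, c, d, e, f, g, h, i, j
  1-simplices (13): ab, ae, ag, ah, bj, ch, ef, eg, eh, fg, gi, gj, ij
  2-simplices (4): aeg, aeh, efg, gij

so the chain groups are C_0 ≅ Z^10, C_1 ≅ Z^13, C_2 ≅ Z^4.

The boundary map ∂_1: C_1 → C_0 sends each edge [p,q] (with p < q) to q − p. For instance
  ∂ab = b − a.
The 10×13 boundary matrix has rank 8 and Smith normal form diag(1,1,1,1,1,1,1,1).

Boundary ∂_2: C_2 → C_1 sends each 2-simplex [p,q,r] to [q,r] − [p,r] + [p,q]. For instance
  ∂aeg = eg − ag + ae,
  ∂aeh = eh − ah + ae.
The 13×4 boundary matrix has rank 4 and Smith normal form diag(1,1,1,1).

Computing H_k = (kernel of ∂_k) / (image of ∂_{k+1}):

  H_0: rank C_0 − rank ∂_1 = 10 − 8 = 2, and the invariant factors of ∂_1 are all 1, so H_0 = Z^2.
  H_1: rank ker ∂_1 − rank ∂_2 = (13 − 8) − 4 = 1, and the invariant factors of ∂_2 are all 1, so H_1 = Z.
  H_2: rank ker ∂_2 − rank ∂_3 = (4 − 4) − 0 = 0, and there is no ∂_3, so H_2 = 0.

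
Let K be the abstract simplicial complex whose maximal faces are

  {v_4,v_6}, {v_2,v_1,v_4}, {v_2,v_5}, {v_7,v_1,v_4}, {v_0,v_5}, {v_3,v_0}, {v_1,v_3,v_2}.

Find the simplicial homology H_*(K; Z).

Fix the vertex order v_0 < v_1 < v_2 < v_3 < v_4 < v_5 < v_6 < v_7 and write every simplex with vertices in increasing order. Then dim K = 2 and the simplices of K are:

  0-simplices (8): [v_0], [v_1], [v_2], [v_3], [v_4], [v_5], [v_6], [v_7]
  1-simplices (11): [v_0,v_3], [v_0,v_5], [v_1,v_2], [v_1,v_3], [v_1,v_4], [v_1,v_7], [v_2,v_3], [v_2,v_4], [v_2,v_5], [v_4,v_6], [v_4,v_7]
  2-simplices (3): [v_1,v_2,v_3], [v_1,v_2,v_4], [v_1,v_4,v_7]

Hence C_0 ≅ Z^8, C_1 ≅ Z^11, C_2 ≅ Z^3.

∂_1: C_1 → C_0 is given by ∂[p,q] = [q] − [p]. For instance
  ∂[v_1,v_7] = [v_7] − [v_1].
As a 8×11 matrix over Z this has rank 7, with invariant factors (1,1,1,1,1,1,1).

Boundary ∂_2: C_2 → C_1 sends each 2-simplex [p,q,r] to [q,r] − [p,r] + [p,q]. For instance
  ∂[v_1,v_2,v_4] = [v_2,v_4] − [v_1,v_4] + [v_1,v_2],
  ∂[v_1,v_2,v_3] = [v_2,v_3] − [v_1,v_3] + [v_1,v_2].
This gives a 11×3 integer matrix of rank 3; reducing to Smith normal form yields diagonal entries (1,1,1).

Reading off H_k = ker ∂_k / im ∂_{k+1}:

  H_0: rank C_0 − rank ∂_1 = 8 − 7 = 1, and the invariant factors of ∂_1 are all 1, so H_0 = Z.
  H_1: rank ker ∂_1 − rank ∂_2 = (11 − 7) − 3 = 1, and the invariant factors of ∂_2 are all 1, so H_1 = Z.
  H_2: rank ker ∂_2 − rank ∂_3 = (3 − 3) − 0 = 0, and there is no ∂_3, so H_2 = 0.

H_0 ≅ Z,  H_1 ≅ Z,  H_2 = 0.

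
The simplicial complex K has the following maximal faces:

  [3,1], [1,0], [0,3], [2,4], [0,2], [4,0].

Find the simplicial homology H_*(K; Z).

K has 5 vertices, 6 edges.
rank ∂_0 = 0, rank ∂_1 = 4 ⇒ b_0 = 5 − 0 − 4 = 1; all invariant factors of ∂_1 are 1 so no torsion. So H_0 ≅ Z.
rank ∂_1 = 4, rank ∂_2 = 0 ⇒ b_1 = 6 − 4 − 0 = 2. So H_1 ≅ Z^2.

H_0 ≅ Z,  H_1 ≅ Z^2.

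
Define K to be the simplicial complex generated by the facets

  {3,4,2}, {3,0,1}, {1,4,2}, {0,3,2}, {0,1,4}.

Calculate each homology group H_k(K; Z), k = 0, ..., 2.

H_0 = Z,  H_1 = Z,  H_2 = 0.

We work with the vertex ordering 0 < 1 < 2 < 3 < 4. The simplices of K, each written with vertices in increasing order, are:

  0-simplices (5): [0], [1], [2], [3], [4]
  1-simplices (10): [0,1], [0,2], [0,3], [0,4], [1,2], [1,3], [1,4], [2,3], [2,4], [3,4]
  2-simplices (5): [0,1,3], [0,1,4], [0,2,3], [1,2,4], [2,3,4]

so the chain groups are C_0 ≅ Z^5, C_1 ≅ Z^10, C_2 ≅ Z^5.

Boundary ∂_1: C_1 → C_0 maps an edge to its endpoints' difference, ∂[p,q] = q − p.
This gives a 5×10 integer matrix of rank 4; reducing to Smith normal form yields diagonal entries (1,1,1,1).

Boundary ∂_2: C_2 → C_1 acts by ∂[p,q,r] = [q,r] − [p,r] + [p,q]. For instance
  ∂[2,3,4] = [3,4] − [2,4] + [2,3],
  ∂[1,2,4] = [2,4] − [1,4] + [1,2].
The resulting 10×5 matrix has rank 5, and its Smith normal form has invariant factors (1,1,1,1,1).

Now H_k = ker ∂_k / im ∂_{k+1}, so:

  H_0: rank C_0 − rank ∂_1 = 5 − 4 = 1, and the invariant factors of ∂_1 are all 1, so H_0 = Z.
  H_1: rank ker ∂_1 − rank ∂_2 = (10 − 4) − 5 = 1, and the invariant factors of ∂_2 are all 1, so H_1 = Z.
  H_2: rank ker ∂_2 − rank ∂_3 = (5 − 5) − 0 = 0, and there is no ∂_3, so H_2 = 0.

(K is a triangulation of the Möbius band.)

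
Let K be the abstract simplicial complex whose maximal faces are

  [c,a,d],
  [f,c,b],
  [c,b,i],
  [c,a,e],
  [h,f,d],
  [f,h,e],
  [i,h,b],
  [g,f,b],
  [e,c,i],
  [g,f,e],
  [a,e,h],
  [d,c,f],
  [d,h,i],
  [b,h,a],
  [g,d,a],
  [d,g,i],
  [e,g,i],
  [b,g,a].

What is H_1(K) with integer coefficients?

Fix the vertex order a < b < c < d < e < f < g < h < i and write every simplex with vertices in increasing order. Then dim K = 2 and the simplices of K are:

  0-simplices (9): a, b, c, d, e, f, g, h, i
  1-simplices (27): ab, ac, ad, ae, ag, ah, bc, bf, bg, bh, bi, cd, ce, cf, ci, df, dg, dh, di, ef, eg, eh, ei, fg, fh, gi, hi
  2-simplices (18): abg, abh, acd, ace, adg, aeh, bcf, bci, bfg, bhi, cdf, cei, dfh, dgi, dhi, efg, efh, egi

giving chain groups C_0 ≅ Z^9, C_1 ≅ Z^27, C_2 ≅ Z^18.

Boundary ∂_1: C_1 → C_0 is given by ∂[p,q] = [q] − [p]. For instance
  ∂eh = h − e.
This gives a 9×27 integer matrix of rank 8; reducing to Smith normal form yields diagonal entries (1,1,1,1,1,1,1,1).

The boundary map ∂_2: C_2 → C_1 maps a triangle to the signed sum of its edges. For instance
  ∂efh = fh − eh + ef,
  ∂acd = cd − ad + ac.
The 27×18 boundary matrix has rank 17 and Smith normal form diag(1,1,1,1,1,1,1,1,1,1,1,1,1,1,1,1,1).

Now H_k = ker ∂_k / im ∂_{k+1}, so:

  H_1: rank ker ∂_1 − rank ∂_2 = (27 − 8) − 17 = 2, and the invariant factors of ∂_2 are all 1, so H_1 ≅ Z^2.

H_1 ≅ Z^2.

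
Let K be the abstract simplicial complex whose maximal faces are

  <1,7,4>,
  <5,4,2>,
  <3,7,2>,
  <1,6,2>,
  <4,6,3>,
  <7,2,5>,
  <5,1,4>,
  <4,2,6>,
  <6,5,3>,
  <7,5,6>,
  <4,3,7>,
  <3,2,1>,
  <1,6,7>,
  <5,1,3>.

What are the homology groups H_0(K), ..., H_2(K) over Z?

Order the vertices as 1 < 2 < 3 < 4 < 5 < 6 < 7. Listing each simplex with vertices in this order, K has dimension 2 with simplices:

  0-simplices (7): [1], [2], [3], [4], [5], [6], [7]
  1-simplices (21): [1,2], [1,3], [1,4], [1,5], [1,6], [1,7], [2,3], [2,4], [2,5], [2,6], [2,7], [3,4], [3,5], [3,6], [3,7], [4,5], [4,6], [4,7], [5,6], [5,7], [6,7]
  2-simplices (14): [1,2,3], [1,2,6], [1,3,5], [1,4,5], [1,4,7], [1,6,7], [2,3,7], [2,4,5], [2,4,6], [2,5,7], [3,4,6], [3,4,7], [3,5,6], [5,6,7]

so the chain groups are C_0 ≅ Z^7, C_1 ≅ Z^21, C_2 ≅ Z^14.

The boundary map ∂_1: C_1 → C_0 maps an edge to its endpoints' difference, ∂[p,q] = q − p.
This gives a 7×21 integer matrix of rank 6; reducing to Smith normal form yields diagonal entries (1,1,1,1,1,1).

The boundary map ∂_2: C_2 → C_1 maps a triangle to the signed sum of its edges. For instance
  ∂[3,4,7] = [4,7] − [3,7] + [3,4],
  ∂[5,6,7] = [6,7] − [5,7] + [5,6].
As a 21×14 matrix over Z this has rank 13, with invariant factors (1,1,1,1,1,1,1,1,1,1,1,1,1).

Computing H_k = (kernel of ∂_k) / (image of ∂_{k+1}):

  H_0: rank C_0 − rank ∂_1 = 7 − 6 = 1, and the invariant factors of ∂_1 are all 1, so H_0 = Z.
  H_1: rank ker ∂_1 − rank ∂_2 = (21 − 6) − 13 = 2, and the invariant factors of ∂_2 are all 1, so H_1 = Z^2.
  H_2: rank ker ∂_2 − rank ∂_3 = (14 − 13) − 0 = 1, and there is no ∂_3, so H_2 = Z.

As a check, the Euler characteristic is 7 − 21 + 14 = 0, which agrees with 1 − 2 + 1 = 0.

H_0 ≅ Z,  H_1 ≅ Z^2,  H_2 ≅ Z.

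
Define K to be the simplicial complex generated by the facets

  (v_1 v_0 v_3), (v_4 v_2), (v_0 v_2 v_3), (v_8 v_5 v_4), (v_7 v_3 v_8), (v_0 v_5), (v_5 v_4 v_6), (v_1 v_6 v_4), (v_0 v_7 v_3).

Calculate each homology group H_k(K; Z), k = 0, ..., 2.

Fix the vertex order v_0 < v_1 < v_2 < v_3 < v_4 < v_5 < v_6 < v_7 < v_8 and write every simplex with vertices in increasing order. Then dim K = 2 and the simplices of K are:

  0-simplices (9): [v_0], [v_1], [v_2], [v_3], [v_4], [v_5], [v_6], [v_7], [v_8]
  1-simplices (18): (18 of them)
  2-simplices (7): [v_0,v_1,v_3], [v_0,v_2,v_3], [v_0,v_3,v_7], [v_1,v_4,v_6], [v_3,v_7,v_8], [v_4,v_5,v_6], [v_4,v_5,v_8]

so the chain groups are C_0 ≅ Z^9, C_1 ≅ Z^18, C_2 ≅ Z^7.

∂_1: C_1 → C_0 is given by ∂[p,q] = [q] − [p]. For instance
  ∂[v_0,v_3] = [v_3] − [v_0].
The 9×18 boundary matrix has rank 8 and Smith normal form diag(1,1,1,1,1,1,1,1).

∂_2: C_2 → C_1 acts by ∂[p,q,r] = [q,r] − [p,r] + [p,q]. For instance
  ∂[v_1,v_4,v_6] = [v_4,v_6] − [v_1,v_6] + [v_1,v_4],
  ∂[v_0,v_2,v_3] = [v_2,v_3] − [v_0,v_3] + [v_0,v_2].
The resulting 18×7 matrix has rank 7, and its Smith normal form has invariant factors (1,1,1,1,1,1,1).

Computing H_k = (kernel of ∂_k) / (image of ∂_{k+1}):

  H_0: rank C_0 − rank ∂_1 = 9 − 8 = 1, and the invariant factors of ∂_1 are all 1, so H_0 ≅ Z.
  H_1: rank ker ∂_1 − rank ∂_2 = (18 − 8) − 7 = 3, and the invariant factors of ∂_2 are all 1, so H_1 ≅ Z^3.
  H_2: rank ker ∂_2 − rank ∂_3 = (7 − 7) − 0 = 0, and there is no ∂_3, so H_2 ≅ 0.

H_0 ≅ Z,  H_1 ≅ Z^3,  H_2 = 0.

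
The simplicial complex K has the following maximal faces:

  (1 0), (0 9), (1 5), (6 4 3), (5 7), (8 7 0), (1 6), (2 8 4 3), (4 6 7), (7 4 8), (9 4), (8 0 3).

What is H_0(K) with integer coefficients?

H_0 ≅ Z.

K has 10 vertices, 20 edges, 9 triangles, 1 3-simplex.
rank ∂_0 = 0, rank ∂_1 = 9 ⇒ b_0 = 10 − 0 − 9 = 1; all invariant factors of ∂_1 are 1 so no torsion. So H_0 = Z.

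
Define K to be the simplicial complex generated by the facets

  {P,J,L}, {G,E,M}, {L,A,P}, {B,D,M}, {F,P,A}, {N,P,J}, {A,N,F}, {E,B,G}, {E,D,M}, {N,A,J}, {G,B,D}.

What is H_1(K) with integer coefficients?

Order the vertices as A < B < D < E < F < G < J < L < M < N < P. Listing each simplex with vertices in this order, K has dimension 2 with simplices:

  0-simplices (11): A, B, D, E, F, G, J, L, M, N, P
  1-simplices (22): AF, AJ, AL, AN, AP, BD, BE, BG, BM, DE, DG, DM, EG, EM, FN, FP, GM, JL, JN, JP, LP, NP
  2-simplices (11): AFN, AFP, AJN, ALP, BDG, BDM, BEG, DEM, EGM, JLP, JNP

giving chain groups C_0 ≅ Z^11, C_1 ≅ Z^22, C_2 ≅ Z^11.

Boundary ∂_1: C_1 → C_0 maps an edge to its endpoints' difference, ∂[p,q] = q − p.
The 11×22 boundary matrix has rank 9 and Smith normal form diag(1,1,1,1,1,1,1,1,1).

∂_2: C_2 → C_1 sends each 2-simplex [p,q,r] to [q,r] − [p,r] + [p,q]. For instance
  ∂DEM = EM − DM + DE,
  ∂BDG = DG − BG + BD.
The 22×11 boundary matrix has rank 11 and Smith normal form diag(1,1,1,1,1,1,1,1,1,1,1).

Reading off H_k = ker ∂_k / im ∂_{k+1}:

  H_1: rank ker ∂_1 − rank ∂_2 = (22 − 9) − 11 = 2, and the invariant factors of ∂_2 are all 1, so H_1 = Z^2.

H_1 ≅ Z^2.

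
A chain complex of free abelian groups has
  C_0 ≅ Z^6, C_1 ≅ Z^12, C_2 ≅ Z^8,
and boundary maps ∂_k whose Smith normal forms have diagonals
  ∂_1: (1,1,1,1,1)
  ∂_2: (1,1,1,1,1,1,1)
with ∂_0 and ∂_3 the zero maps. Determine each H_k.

H_0 = Z,  H_1 = 0,  H_2 = Z.

H_0: b_0 = 6 − 0 − 5 = 1; torsion from ∂_1 factors > 1: none. So H_0 = Z.
H_1: b_1 = 12 − 5 − 7 = 0; torsion from ∂_2 factors > 1: none. So H_1 = 0.
H_2: b_2 = 8 − 7 − 0 = 1; torsion from ∂_3 factors > 1: none. So H_2 = Z.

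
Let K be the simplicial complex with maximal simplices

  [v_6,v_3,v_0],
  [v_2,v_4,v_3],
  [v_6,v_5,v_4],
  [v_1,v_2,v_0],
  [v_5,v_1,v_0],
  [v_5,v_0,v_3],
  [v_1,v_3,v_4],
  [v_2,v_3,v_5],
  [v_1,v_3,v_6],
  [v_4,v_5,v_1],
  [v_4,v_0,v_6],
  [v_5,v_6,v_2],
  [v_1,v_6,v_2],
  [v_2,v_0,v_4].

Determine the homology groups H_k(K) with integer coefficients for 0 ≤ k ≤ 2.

Take the total order v_0 < v_1 < v_2 < v_3 < v_4 < v_5 < v_6 on the vertex set. Then K (dimension 2) consists of the simplices:

  0-simplices (7): [v_0], [v_1], [v_2], [v_3], [v_4], [v_5], [v_6]
  1-simplices (21): (21 of them)
  2-simplices (14): (14 of them)

so the chain groups are C_0 ≅ Z^7, C_1 ≅ Z^21, C_2 ≅ Z^14.

∂_1: C_1 → C_0 sends each edge [p,q] (with p < q) to q − p. For instance
  ∂[v_0,v_2] = [v_2] − [v_0].
This gives a 7×21 integer matrix of rank 6; reducing to Smith normal form yields diagonal entries (1,1,1,1,1,1).

Boundary ∂_2: C_2 → C_1 maps a triangle to the signed sum of its edges. For instance
  ∂[v_0,v_1,v_5] = [v_1,v_5] − [v_0,v_5] + [v_0,v_1],
  ∂[v_4,v_5,v_6] = [v_5,v_6] − [v_4,v_6] + [v_4,v_5].
The resulting 21×14 matrix has rank 13, and its Smith normal form has invariant factors (1,1,1,1,1,1,1,1,1,1,1,1,1).

Now H_k = ker ∂_k / im ∂_{k+1}, so:

  H_0: rank C_0 − rank ∂_1 = 7 − 6 = 1, and the invariant factors of ∂_1 are all 1, so H_0 ≅ Z.
  H_1: rank ker ∂_1 − rank ∂_2 = (21 − 6) − 13 = 2, and the invariant factors of ∂_2 are all 1, so H_1 ≅ Z^2.
  H_2: rank ker ∂_2 − rank ∂_3 = (14 − 13) − 0 = 1, and there is no ∂_3, so H_2 ≅ Z.

As a check, the Euler characteristic is 7 − 21 + 14 = 0, which agrees with 1 − 2 + 1 = 0.

H_0 ≅ Z,  H_1 ≅ Z^2,  H_2 ≅ Z.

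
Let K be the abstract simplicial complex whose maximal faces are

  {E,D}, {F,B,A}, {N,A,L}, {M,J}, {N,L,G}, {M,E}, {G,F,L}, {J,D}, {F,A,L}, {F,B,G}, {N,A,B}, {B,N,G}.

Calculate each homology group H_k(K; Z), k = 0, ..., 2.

H_0 ≅ Z^2,  H_1 ≅ Z,  H_2 ≅ Z.

Order the vertices as A < B < D < E < F < G < J < L < M < N. Listing each simplex with vertices in this order, K has dimension 2 with simplices:

  0-simplices (10): A, B, D, E, F, G, J, L, M, N
  1-simplices (16): AB, AF, AL, AN, BF, BG, BN, DE, DJ, EM, FG, FL, GL, GN, JM, LN
  2-simplices (8): ABF, ABN, AFL, ALN, BFG, BGN, FGL, GLN

Hence C_0 ≅ Z^10, C_1 ≅ Z^16, C_2 ≅ Z^8.

The boundary map ∂_1: C_1 → C_0 sends each edge [p,q] (with p < q) to q − p.
The 10×16 boundary matrix has rank 8 and Smith normal form diag(1,1,1,1,1,1,1,1).

The boundary map ∂_2: C_2 → C_1 maps a triangle to the signed sum of its edges. For instance
  ∂GLN = LN − GN + GL,
  ∂ABF = BF − AF + AB.
The resulting 16×8 matrix has rank 7, and its Smith normal form has invariant factors (1,1,1,1,1,1,1).

From H_k ≅ ker(∂_k) / im(∂_{k+1}) we obtain:

  H_0: rank C_0 − rank ∂_1 = 10 − 8 = 2, and the invariant factors of ∂_1 are all 1, so H_0 = Z^2.
  H_1: rank ker ∂_1 − rank ∂_2 = (16 − 8) − 7 = 1, and the invariant factors of ∂_2 are all 1, so H_1 = Z.
  H_2: rank ker ∂_2 − rank ∂_3 = (8 − 7) − 0 = 1, and there is no ∂_3, so H_2 = Z.

As a check, the Euler characteristic is 10 − 16 + 8 = 2, which agrees with 2 − 1 + 1 = 2.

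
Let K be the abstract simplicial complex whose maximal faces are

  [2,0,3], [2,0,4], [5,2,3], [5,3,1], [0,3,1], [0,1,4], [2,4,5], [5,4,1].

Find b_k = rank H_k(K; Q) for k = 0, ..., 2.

b_0 = 1, b_1 = 0, b_2 = 1.

K has 6 vertices, 12 edges, 8 triangles.
rank ∂_0 = 0, rank ∂_1 = 5 ⇒ b_0 = 6 − 0 − 5 = 1; all invariant factors of ∂_1 are 1 so no torsion. So H_0 ≅ Z.
rank ∂_1 = 5, rank ∂_2 = 7 ⇒ b_1 = 12 − 5 − 7 = 0; all invariant factors of ∂_2 are 1 so no torsion. So H_1 ≅ 0.
rank ∂_2 = 7, rank ∂_3 = 0 ⇒ b_2 = 8 − 7 − 0 = 1. So H_2 ≅ Z.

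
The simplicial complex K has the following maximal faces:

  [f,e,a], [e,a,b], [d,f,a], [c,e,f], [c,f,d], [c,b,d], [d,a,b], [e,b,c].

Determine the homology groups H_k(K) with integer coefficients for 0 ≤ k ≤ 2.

Take the total order a < b < c < d < e < f on the vertex set. Then K (dimension 2) consists of the simplices:

  0-simplices (6): a, b, c, d, e, f
  1-simplices (12): ab, ad, ae, af, bc, bd, be, cd, ce, cf, df, ef
  2-simplices (8): abd, abe, adf, aef, bcd, bce, cdf, cef

Hence C_0 ≅ Z^6, C_1 ≅ Z^12, C_2 ≅ Z^8.

The boundary map ∂_1: C_1 → C_0 sends each edge [p,q] (with p < q) to q − p. For instance
  ∂df = f − d.
As a 6×12 matrix over Z this has rank 5, with invariant factors (1,1,1,1,1).

The boundary map ∂_2: C_2 → C_1 maps a triangle to the signed sum of its edges. For instance
  ∂bcd = cd − bd + bc,
  ∂cef = ef − cf + ce.
This gives a 12×8 integer matrix of rank 7; reducing to Smith normal form yields diagonal entries (1,1,1,1,1,1,1).

Now H_k = ker ∂_k / im ∂_{k+1}, so:

  H_0: rank C_0 − rank ∂_1 = 6 − 5 = 1, and the invariant factors of ∂_1 are all 1, so H_0 = Z.
  H_1: rank ker ∂_1 − rank ∂_2 = (12 − 5) − 7 = 0, and the invariant factors of ∂_2 are all 1, so H_1 = 0.
  H_2: rank ker ∂_2 − rank ∂_3 = (8 − 7) − 0 = 1, and there is no ∂_3, so H_2 = Z.

As a check, the Euler characteristic is 6 − 12 + 8 = 2, which agrees with 1 − 0 + 1 = 2.
(K is a triangulation of the 2-sphere S^2.)

H_0 = Z,  H_1 = 0,  H_2 = Z.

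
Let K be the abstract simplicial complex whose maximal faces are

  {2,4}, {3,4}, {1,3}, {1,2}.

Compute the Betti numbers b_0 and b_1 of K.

K has 4 vertices, 4 edges.
rank ∂_0 = 0, rank ∂_1 = 3 ⇒ b_0 = 4 − 0 − 3 = 1; all invariant factors of ∂_1 are 1 so no torsion. So H_0 = Z.
rank ∂_1 = 3, rank ∂_2 = 0 ⇒ b_1 = 4 − 3 − 0 = 1. So H_1 = Z.

b_0 = 1, b_1 = 1.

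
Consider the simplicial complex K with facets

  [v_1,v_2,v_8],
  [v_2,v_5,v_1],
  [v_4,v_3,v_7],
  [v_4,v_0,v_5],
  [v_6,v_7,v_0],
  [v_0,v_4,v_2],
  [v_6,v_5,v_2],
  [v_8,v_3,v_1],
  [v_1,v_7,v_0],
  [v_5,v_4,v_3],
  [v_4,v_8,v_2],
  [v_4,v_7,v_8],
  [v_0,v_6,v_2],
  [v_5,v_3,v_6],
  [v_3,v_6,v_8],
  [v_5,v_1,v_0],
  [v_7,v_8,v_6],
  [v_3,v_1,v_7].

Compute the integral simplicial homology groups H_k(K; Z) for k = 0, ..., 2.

K has 9 vertices, 27 edges, 18 triangles.
rank ∂_0 = 0, rank ∂_1 = 8 ⇒ b_0 = 9 − 0 − 8 = 1; all invariant factors of ∂_1 are 1 so no torsion. So H_0 = Z.
rank ∂_1 = 8, rank ∂_2 = 18 ⇒ b_1 = 27 − 8 − 18 = 1; ∂_2 has invariant factor(s) [2] giving torsion. So H_1 = Z ⊕ Z/2Z.
rank ∂_2 = 18, rank ∂_3 = 0 ⇒ b_2 = 18 − 18 − 0 = 0. So H_2 = 0.

H_0 = Z,  H_1 = Z ⊕ Z/2Z,  H_2 = 0.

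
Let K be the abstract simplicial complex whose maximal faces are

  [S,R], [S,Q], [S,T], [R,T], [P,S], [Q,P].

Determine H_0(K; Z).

H_0 = Z.

Take the total order P < Q < R < S < T on the vertex set. Then K (dimension 1) consists of the simplices:

  0-simplices (5): P, Q, R, S, T
  1-simplices (6): PQ, PS, QS, RS, RT, ST

Hence C_0 ≅ Z^5, C_1 ≅ Z^6.

∂_1: C_1 → C_0 sends each edge [p,q] (with p < q) to q − p.
This gives a 5×6 integer matrix of rank 4; reducing to Smith normal form yields diagonal entries (1,1,1,1).

From H_k ≅ ker(∂_k) / im(∂_{k+1}) we obtain:

  H_0: rank C_0 − rank ∂_1 = 5 − 4 = 1, and the invariant factors of ∂_1 are all 1, so H_0 = Z.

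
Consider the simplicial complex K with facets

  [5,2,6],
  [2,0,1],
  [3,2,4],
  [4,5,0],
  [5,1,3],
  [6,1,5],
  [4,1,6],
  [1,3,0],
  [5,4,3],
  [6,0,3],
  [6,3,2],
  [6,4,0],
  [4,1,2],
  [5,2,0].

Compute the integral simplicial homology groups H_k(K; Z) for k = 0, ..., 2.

Fix the vertex order 0 < 1 < 2 < 3 < 4 < 5 < 6 and write every simplex with vertices in increasing order. Then dim K = 2 and the simplices of K are:

  0-simplices (7): [0], [1], [2], [3], [4], [5], [6]
  1-simplices (21): [0,1], [0,2], [0,3], [0,4], [0,5], [0,6], [1,2], [1,3], [1,4], [1,5], [1,6], [2,3], [2,4], [2,5], [2,6], [3,4], [3,5], [3,6], [4,5], [4,6], [5,6]
  2-simplices (14): [0,1,2], [0,1,3], [0,2,5], [0,3,6], [0,4,5], [0,4,6], [1,2,4], [1,3,5], [1,4,6], [1,5,6], [2,3,4], [2,3,6], [2,5,6], [3,4,5]

Hence C_0 ≅ Z^7, C_1 ≅ Z^21, C_2 ≅ Z^14.

∂_1: C_1 → C_0 is given by ∂[p,q] = [q] − [p]. For instance
  ∂[0,6] = [6] − [0].
The 7×21 boundary matrix has rank 6 and Smith normal form diag(1,1,1,1,1,1).

The boundary map ∂_2: C_2 → C_1 acts by ∂[p,q,r] = [q,r] − [p,r] + [p,q]. For instance
  ∂[1,5,6] = [5,6] − [1,6] + [1,5],
  ∂[0,1,2] = [1,2] − [0,2] + [0,1].
As a 21×14 matrix over Z this has rank 13, with invariant factors (1,1,1,1,1,1,1,1,1,1,1,1,1).

Computing H_k = (kernel of ∂_k) / (image of ∂_{k+1}):

  H_0: rank C_0 − rank ∂_1 = 7 − 6 = 1, and the invariant factors of ∂_1 are all 1, so H_0 = Z.
  H_1: rank ker ∂_1 − rank ∂_2 = (21 − 6) − 13 = 2, and the invariant factors of ∂_2 are all 1, so H_1 = Z^2.
  H_2: rank ker ∂_2 − rank ∂_3 = (14 − 13) − 0 = 1, and there is no ∂_3, so H_2 = Z.

H_0 ≅ Z,  H_1 ≅ Z^2,  H_2 ≅ Z.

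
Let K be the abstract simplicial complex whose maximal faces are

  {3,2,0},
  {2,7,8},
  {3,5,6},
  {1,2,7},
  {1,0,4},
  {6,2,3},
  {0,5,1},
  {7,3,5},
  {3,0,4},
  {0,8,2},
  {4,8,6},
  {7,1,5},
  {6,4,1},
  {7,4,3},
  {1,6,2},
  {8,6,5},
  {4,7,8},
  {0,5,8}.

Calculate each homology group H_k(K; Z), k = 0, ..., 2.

Take the total order 0 < 1 < 2 < 3 < 4 < 5 < 6 < 7 < 8 on the vertex set. Then K (dimension 2) consists of the simplices:

  0-simplices (9): [0], [1], [2], [3], [4], [5], [6], [7], [8]
  1-simplices (27): (27 of them)
  2-simplices (18): [0,1,4], [0,1,5], [0,2,3], [0,2,8], [0,3,4], [0,5,8], [1,2,6], [1,2,7], [1,4,6], [1,5,7], [2,3,6], [2,7,8], [3,4,7], [3,5,6], [3,5,7], [4,6,8], [4,7,8], [5,6,8]

Hence C_0 ≅ Z^9, C_1 ≅ Z^27, C_2 ≅ Z^18.

∂_1: C_1 → C_0 is given by ∂[p,q] = [q] − [p]. For instance
  ∂[1,2] = [2] − [1].
The 9×27 boundary matrix has rank 8 and Smith normal form diag(1,1,1,1,1,1,1,1).

∂_2: C_2 → C_1 sends each 2-simplex [p,q,r] to [q,r] − [p,r] + [p,q]. For instance
  ∂[2,3,6] = [3,6] − [2,6] + [2,3],
  ∂[1,2,6] = [2,6] − [1,6] + [1,2].
This gives a 27×18 integer matrix of rank 17; reducing to Smith normal form yields diagonal entries (1,1,1,1,1,1,1,1,1,1,1,1,1,1,1,1,1).

Computing H_k = (kernel of ∂_k) / (image of ∂_{k+1}):

  H_0: rank C_0 − rank ∂_1 = 9 − 8 = 1, and the invariant factors of ∂_1 are all 1, so H_0 = Z.
  H_1: rank ker ∂_1 − rank ∂_2 = (27 − 8) − 17 = 2, and the invariant factors of ∂_2 are all 1, so H_1 = Z^2.
  H_2: rank ker ∂_2 − rank ∂_3 = (18 − 17) − 0 = 1, and there is no ∂_3, so H_2 = Z.

H_0 ≅ Z,  H_1 ≅ Z^2,  H_2 ≅ Z.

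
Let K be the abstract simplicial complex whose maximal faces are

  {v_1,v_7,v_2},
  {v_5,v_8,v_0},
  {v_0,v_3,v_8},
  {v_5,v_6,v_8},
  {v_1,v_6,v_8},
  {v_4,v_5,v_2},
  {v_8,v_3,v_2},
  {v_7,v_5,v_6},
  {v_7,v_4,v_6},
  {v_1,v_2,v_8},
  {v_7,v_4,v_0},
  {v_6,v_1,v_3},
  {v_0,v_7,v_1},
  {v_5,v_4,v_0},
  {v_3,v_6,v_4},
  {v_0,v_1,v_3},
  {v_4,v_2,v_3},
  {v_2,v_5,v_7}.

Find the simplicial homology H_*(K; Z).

H_0 ≅ Z,  H_1 ≅ Z ⊕ Z/2,  H_2 = 0.

K has 9 vertices, 27 edges, 18 triangles.
rank ∂_0 = 0, rank ∂_1 = 8 ⇒ b_0 = 9 − 0 − 8 = 1; all invariant factors of ∂_1 are 1 so no torsion. So H_0 ≅ Z.
rank ∂_1 = 8, rank ∂_2 = 18 ⇒ b_1 = 27 − 8 − 18 = 1; ∂_2 has invariant factor(s) [2] giving torsion. So H_1 ≅ Z ⊕ Z/2.
rank ∂_2 = 18, rank ∂_3 = 0 ⇒ b_2 = 18 − 18 − 0 = 0. So H_2 ≅ 0.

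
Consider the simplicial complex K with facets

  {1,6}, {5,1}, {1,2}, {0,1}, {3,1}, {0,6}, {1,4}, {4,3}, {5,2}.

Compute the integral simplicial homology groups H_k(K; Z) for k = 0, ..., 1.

Fix the vertex order 0 < 1 < 2 < 3 < 4 < 5 < 6 and write every simplex with vertices in increasing order. Then dim K = 1 and the simplices of K are:

  0-simplices (7): [0], [1], [2], [3], [4], [5], [6]
  1-simplices (9): [0,1], [0,6], [1,2], [1,3], [1,4], [1,5], [1,6], [2,5], [3,4]

Hence C_0 ≅ Z^7, C_1 ≅ Z^9.

∂_1: C_1 → C_0 maps an edge to its endpoints' difference, ∂[p,q] = q − p.
As a 7×9 matrix over Z this has rank 6, with invariant factors (1,1,1,1,1,1).

Reading off H_k = ker ∂_k / im ∂_{k+1}:

  H_0: rank C_0 − rank ∂_1 = 7 − 6 = 1, and the invariant factors of ∂_1 are all 1, so H_0 = Z.
  H_1: rank ker ∂_1 − rank ∂_2 = (9 − 6) − 0 = 3, and there is no ∂_2, so H_1 = Z^3.

H_0 ≅ Z,  H_1 ≅ Z^3.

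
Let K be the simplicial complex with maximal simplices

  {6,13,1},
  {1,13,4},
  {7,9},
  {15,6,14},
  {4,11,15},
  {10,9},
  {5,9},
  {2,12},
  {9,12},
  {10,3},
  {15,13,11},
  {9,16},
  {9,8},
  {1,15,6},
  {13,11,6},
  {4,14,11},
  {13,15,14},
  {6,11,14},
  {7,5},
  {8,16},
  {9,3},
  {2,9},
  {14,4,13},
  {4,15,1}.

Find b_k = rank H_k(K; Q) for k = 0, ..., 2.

K has 16 vertices, 30 edges, 12 triangles.
rank ∂_0 = 0, rank ∂_1 = 14 ⇒ b_0 = 16 − 0 − 14 = 2; all invariant factors of ∂_1 are 1 so no torsion. So H_0 ≅ Z^2.
rank ∂_1 = 14, rank ∂_2 = 12 ⇒ b_1 = 30 − 14 − 12 = 4; ∂_2 has invariant factor(s) [2] giving torsion. So H_1 ≅ Z^4 ⊕ Z/2Z.
rank ∂_2 = 12, rank ∂_3 = 0 ⇒ b_2 = 12 − 12 − 0 = 0. So H_2 ≅ 0.

b_0 = 2, b_1 = 4, b_2 = 0.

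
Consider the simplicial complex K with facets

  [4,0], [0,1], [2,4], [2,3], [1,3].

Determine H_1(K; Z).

Fix the vertex order 0 < 1 < 2 < 3 < 4 and write every simplex with vertices in increasing order. Then dim K = 1 and the simplices of K are:

  0-simplices (5): [0], [1], [2], [3], [4]
  1-simplices (5): [0,1], [0,4], [1,3], [2,3], [2,4]

giving chain groups C_0 ≅ Z^5, C_1 ≅ Z^5.

Boundary ∂_1: C_1 → C_0 sends each edge [p,q] (with p < q) to q − p. For instance
  ∂[2,3] = [3] − [2].
The resulting 5×5 matrix has rank 4, and its Smith normal form has invariant factors (1,1,1,1).

Reading off H_k = ker ∂_k / im ∂_{k+1}:

  H_1: rank ker ∂_1 − rank ∂_2 = (5 − 4) − 0 = 1, and there is no ∂_2, so H_1 = Z.

H_1 ≅ Z.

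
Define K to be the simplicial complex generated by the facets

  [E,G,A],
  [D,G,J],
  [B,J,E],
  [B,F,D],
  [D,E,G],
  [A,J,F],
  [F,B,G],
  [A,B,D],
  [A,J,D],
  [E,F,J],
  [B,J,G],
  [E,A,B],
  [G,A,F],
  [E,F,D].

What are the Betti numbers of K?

b_0 = 1, b_1 = 2, b_2 = 1.

Fix the vertex order A < B < D < E < F < G < J and write every simplex with vertices in increasing order. Then dim K = 2 and the simplices of K are:

  0-simplices (7): A, B, D, E, F, G, J
  1-simplices (21): AB, AD, AE, AF, AG, AJ, BD, BE, BF, BG, BJ, DE, DF, DG, DJ, EF, EG, EJ, FG, FJ, GJ
  2-simplices (14): ABD, ABE, ADJ, AEG, AFG, AFJ, BDF, BEJ, BFG, BGJ, DEF, DEG, DGJ, EFJ

Hence C_0 ≅ Z^7, C_1 ≅ Z^21, C_2 ≅ Z^14.

Boundary ∂_1: C_1 → C_0 is given by ∂[p,q] = [q] − [p].
The resulting 7×21 matrix has rank 6, and its Smith normal form has invariant factors (1,1,1,1,1,1).

∂_2: C_2 → C_1 acts by ∂[p,q,r] = [q,r] − [p,r] + [p,q]. For instance
  ∂DEG = EG − DG + DE,
  ∂AFG = FG − AG + AF.
This gives a 21×14 integer matrix of rank 13; reducing to Smith normal form yields diagonal entries (1,1,1,1,1,1,1,1,1,1,1,1,1).

Computing H_k = (kernel of ∂_k) / (image of ∂_{k+1}):

  H_0: rank C_0 − rank ∂_1 = 7 − 6 = 1, and the invariant factors of ∂_1 are all 1, so H_0 = Z.
  H_1: rank ker ∂_1 − rank ∂_2 = (21 − 6) − 13 = 2, and the invariant factors of ∂_2 are all 1, so H_1 = Z^2.
  H_2: rank ker ∂_2 − rank ∂_3 = (14 − 13) − 0 = 1, and there is no ∂_3, so H_2 = Z.

(K is a triangulation of the torus T^2.)

Hence the Betti numbers are b_0 = 1, b_1 = 2, b_2 = 1.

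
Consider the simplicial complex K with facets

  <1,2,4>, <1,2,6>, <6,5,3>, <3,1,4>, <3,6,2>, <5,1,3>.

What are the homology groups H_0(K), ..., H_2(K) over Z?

H_0 ≅ Z,  H_1 ≅ Z,  H_2 = 0.

K has 6 vertices, 12 edges, 6 triangles.
rank ∂_0 = 0, rank ∂_1 = 5 ⇒ b_0 = 6 − 0 − 5 = 1; all invariant factors of ∂_1 are 1 so no torsion. So H_0 ≅ Z.
rank ∂_1 = 5, rank ∂_2 = 6 ⇒ b_1 = 12 − 5 − 6 = 1; all invariant factors of ∂_2 are 1 so no torsion. So H_1 ≅ Z.
rank ∂_2 = 6, rank ∂_3 = 0 ⇒ b_2 = 6 − 6 − 0 = 0. So H_2 ≅ 0.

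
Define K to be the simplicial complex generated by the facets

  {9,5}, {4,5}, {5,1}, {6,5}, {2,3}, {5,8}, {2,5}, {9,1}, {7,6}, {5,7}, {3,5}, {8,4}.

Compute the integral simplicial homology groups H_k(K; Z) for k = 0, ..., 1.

H_0 = Z,  H_1 = Z^4.

Take the total order 1 < 2 < 3 < 4 < 5 < 6 < 7 < 8 < 9 on the vertex set. Then K (dimension 1) consists of the simplices:

  0-simplices (9): [1], [2], [3], [4], [5], [6], [7], [8], [9]
  1-simplices (12): [1,5], [1,9], [2,3], [2,5], [3,5], [4,5], [4,8], [5,6], [5,7], [5,8], [5,9], [6,7]

giving chain groups C_0 ≅ Z^9, C_1 ≅ Z^12.

∂_1: C_1 → C_0 sends each edge [p,q] (with p < q) to q − p. For instance
  ∂[4,5] = [5] − [4].
The resulting 9×12 matrix has rank 8, and its Smith normal form has invariant factors (1,1,1,1,1,1,1,1).

Reading off H_k = ker ∂_k / im ∂_{k+1}:

  H_0: rank C_0 − rank ∂_1 = 9 − 8 = 1, and the invariant factors of ∂_1 are all 1, so H_0 ≅ Z.
  H_1: rank ker ∂_1 − rank ∂_2 = (12 − 8) − 0 = 4, and there is no ∂_2, so H_1 ≅ Z^4.

As a check, the Euler characteristic is 9 − 12 = -3, which agrees with 1 − 4 = -3.
(K is a triangulation of a wedge of 4 circles.)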